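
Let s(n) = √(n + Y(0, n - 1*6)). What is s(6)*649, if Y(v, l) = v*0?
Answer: 649*√6 ≈ 1589.7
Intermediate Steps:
Y(v, l) = 0
s(n) = √n (s(n) = √(n + 0) = √n)
s(6)*649 = √6*649 = 649*√6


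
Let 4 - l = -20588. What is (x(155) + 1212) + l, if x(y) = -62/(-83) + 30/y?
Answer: 56104112/2573 ≈ 21805.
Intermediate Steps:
l = 20592 (l = 4 - 1*(-20588) = 4 + 20588 = 20592)
x(y) = 62/83 + 30/y (x(y) = -62*(-1/83) + 30/y = 62/83 + 30/y)
(x(155) + 1212) + l = ((62/83 + 30/155) + 1212) + 20592 = ((62/83 + 30*(1/155)) + 1212) + 20592 = ((62/83 + 6/31) + 1212) + 20592 = (2420/2573 + 1212) + 20592 = 3120896/2573 + 20592 = 56104112/2573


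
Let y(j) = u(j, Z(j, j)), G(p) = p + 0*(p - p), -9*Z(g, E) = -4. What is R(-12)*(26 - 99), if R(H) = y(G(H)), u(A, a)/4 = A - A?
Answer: 0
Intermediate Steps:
Z(g, E) = 4/9 (Z(g, E) = -1/9*(-4) = 4/9)
G(p) = p (G(p) = p + 0*0 = p + 0 = p)
u(A, a) = 0 (u(A, a) = 4*(A - A) = 4*0 = 0)
y(j) = 0
R(H) = 0
R(-12)*(26 - 99) = 0*(26 - 99) = 0*(-73) = 0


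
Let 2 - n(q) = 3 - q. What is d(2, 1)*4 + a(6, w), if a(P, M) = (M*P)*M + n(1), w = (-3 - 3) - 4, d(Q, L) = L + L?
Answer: 608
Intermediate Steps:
n(q) = -1 + q (n(q) = 2 - (3 - q) = 2 + (-3 + q) = -1 + q)
d(Q, L) = 2*L
w = -10 (w = -6 - 4 = -10)
a(P, M) = P*M**2 (a(P, M) = (M*P)*M + (-1 + 1) = P*M**2 + 0 = P*M**2)
d(2, 1)*4 + a(6, w) = (2*1)*4 + 6*(-10)**2 = 2*4 + 6*100 = 8 + 600 = 608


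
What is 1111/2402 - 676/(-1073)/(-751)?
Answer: 893645601/1935586846 ≈ 0.46169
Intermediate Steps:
1111/2402 - 676/(-1073)/(-751) = 1111*(1/2402) - 676*(-1/1073)*(-1/751) = 1111/2402 + (676/1073)*(-1/751) = 1111/2402 - 676/805823 = 893645601/1935586846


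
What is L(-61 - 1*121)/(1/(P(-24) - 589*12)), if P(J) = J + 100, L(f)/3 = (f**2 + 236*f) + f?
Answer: 209969760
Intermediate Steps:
L(f) = 3*f**2 + 711*f (L(f) = 3*((f**2 + 236*f) + f) = 3*(f**2 + 237*f) = 3*f**2 + 711*f)
P(J) = 100 + J
L(-61 - 1*121)/(1/(P(-24) - 589*12)) = (3*(-61 - 1*121)*(237 + (-61 - 1*121)))/(1/((100 - 24) - 589*12)) = (3*(-61 - 121)*(237 + (-61 - 121)))/(1/(76 - 7068)) = (3*(-182)*(237 - 182))/(1/(-6992)) = (3*(-182)*55)/(-1/6992) = -30030*(-6992) = 209969760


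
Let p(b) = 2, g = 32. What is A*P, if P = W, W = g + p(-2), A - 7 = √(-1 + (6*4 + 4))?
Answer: 238 + 102*√3 ≈ 414.67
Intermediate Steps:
A = 7 + 3*√3 (A = 7 + √(-1 + (6*4 + 4)) = 7 + √(-1 + (24 + 4)) = 7 + √(-1 + 28) = 7 + √27 = 7 + 3*√3 ≈ 12.196)
W = 34 (W = 32 + 2 = 34)
P = 34
A*P = (7 + 3*√3)*34 = 238 + 102*√3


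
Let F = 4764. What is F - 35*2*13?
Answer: 3854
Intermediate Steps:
F - 35*2*13 = 4764 - 35*2*13 = 4764 - 70*13 = 4764 - 1*910 = 4764 - 910 = 3854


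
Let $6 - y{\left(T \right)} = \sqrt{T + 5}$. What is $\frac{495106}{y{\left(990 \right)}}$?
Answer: $- \frac{2970636}{959} - \frac{495106 \sqrt{995}}{959} \approx -19383.0$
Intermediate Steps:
$y{\left(T \right)} = 6 - \sqrt{5 + T}$ ($y{\left(T \right)} = 6 - \sqrt{T + 5} = 6 - \sqrt{5 + T}$)
$\frac{495106}{y{\left(990 \right)}} = \frac{495106}{6 - \sqrt{5 + 990}} = \frac{495106}{6 - \sqrt{995}}$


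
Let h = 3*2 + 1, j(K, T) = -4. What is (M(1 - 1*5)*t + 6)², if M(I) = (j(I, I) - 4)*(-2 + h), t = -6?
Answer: 60516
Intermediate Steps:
h = 7 (h = 6 + 1 = 7)
M(I) = -40 (M(I) = (-4 - 4)*(-2 + 7) = -8*5 = -40)
(M(1 - 1*5)*t + 6)² = (-40*(-6) + 6)² = (240 + 6)² = 246² = 60516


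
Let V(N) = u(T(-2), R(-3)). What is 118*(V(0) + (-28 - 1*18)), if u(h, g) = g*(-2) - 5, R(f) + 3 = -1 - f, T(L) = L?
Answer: -5782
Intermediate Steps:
R(f) = -4 - f (R(f) = -3 + (-1 - f) = -4 - f)
u(h, g) = -5 - 2*g (u(h, g) = -2*g - 5 = -5 - 2*g)
V(N) = -3 (V(N) = -5 - 2*(-4 - 1*(-3)) = -5 - 2*(-4 + 3) = -5 - 2*(-1) = -5 + 2 = -3)
118*(V(0) + (-28 - 1*18)) = 118*(-3 + (-28 - 1*18)) = 118*(-3 + (-28 - 18)) = 118*(-3 - 46) = 118*(-49) = -5782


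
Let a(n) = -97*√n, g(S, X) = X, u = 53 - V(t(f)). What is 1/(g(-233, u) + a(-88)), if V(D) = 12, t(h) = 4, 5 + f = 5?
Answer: 41/829673 + 194*I*√22/829673 ≈ 4.9417e-5 + 0.0010967*I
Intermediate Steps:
f = 0 (f = -5 + 5 = 0)
u = 41 (u = 53 - 1*12 = 53 - 12 = 41)
1/(g(-233, u) + a(-88)) = 1/(41 - 194*I*√22)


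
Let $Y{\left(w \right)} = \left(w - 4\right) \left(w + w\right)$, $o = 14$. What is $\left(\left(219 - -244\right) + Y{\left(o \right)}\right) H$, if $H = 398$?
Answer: $295714$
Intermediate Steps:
$Y{\left(w \right)} = 2 w \left(-4 + w\right)$ ($Y{\left(w \right)} = \left(-4 + w\right) 2 w = 2 w \left(-4 + w\right)$)
$\left(\left(219 - -244\right) + Y{\left(o \right)}\right) H = \left(\left(219 - -244\right) + 2 \cdot 14 \left(-4 + 14\right)\right) 398 = \left(\left(219 + 244\right) + 2 \cdot 14 \cdot 10\right) 398 = \left(463 + 280\right) 398 = 743 \cdot 398 = 295714$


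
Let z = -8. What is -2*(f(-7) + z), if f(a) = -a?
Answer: 2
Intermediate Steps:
-2*(f(-7) + z) = -2*(-1*(-7) - 8) = -2*(7 - 8) = -2*(-1) = 2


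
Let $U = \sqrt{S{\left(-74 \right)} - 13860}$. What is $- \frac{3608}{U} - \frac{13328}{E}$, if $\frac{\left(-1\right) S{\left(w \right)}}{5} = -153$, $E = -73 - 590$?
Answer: $\frac{784}{39} + \frac{3608 i \sqrt{1455}}{4365} \approx 20.103 + 31.529 i$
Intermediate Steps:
$E = -663$ ($E = -73 - 590 = -663$)
$S{\left(w \right)} = 765$ ($S{\left(w \right)} = \left(-5\right) \left(-153\right) = 765$)
$U = 3 i \sqrt{1455}$ ($U = \sqrt{765 - 13860} = \sqrt{-13095} = 3 i \sqrt{1455} \approx 114.43 i$)
$- \frac{3608}{U} - \frac{13328}{E} = - \frac{3608}{3 i \sqrt{1455}} - \frac{13328}{-663} = - 3608 \left(- \frac{i \sqrt{1455}}{4365}\right) - - \frac{784}{39} = \frac{3608 i \sqrt{1455}}{4365} + \frac{784}{39} = \frac{784}{39} + \frac{3608 i \sqrt{1455}}{4365}$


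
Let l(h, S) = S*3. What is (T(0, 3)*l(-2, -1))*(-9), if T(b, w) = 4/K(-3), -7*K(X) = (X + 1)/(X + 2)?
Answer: -378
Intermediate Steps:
K(X) = -(1 + X)/(7*(2 + X)) (K(X) = -(X + 1)/(7*(X + 2)) = -(1 + X)/(7*(2 + X)))
l(h, S) = 3*S
T(b, w) = -14 (T(b, w) = 4/(((-1 - 1*(-3))/(7*(2 - 3)))) = 4/(((1/7)*(-1 + 3)/(-1))) = 4/(((1/7)*(-1)*2)) = 4/(-2/7) = 4*(-7/2) = -14)
(T(0, 3)*l(-2, -1))*(-9) = -42*(-1)*(-9) = -14*(-3)*(-9) = 42*(-9) = -378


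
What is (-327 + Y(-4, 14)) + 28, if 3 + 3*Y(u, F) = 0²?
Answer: -300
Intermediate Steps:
Y(u, F) = -1 (Y(u, F) = -1 + (⅓)*0² = -1 + (⅓)*0 = -1 + 0 = -1)
(-327 + Y(-4, 14)) + 28 = (-327 - 1) + 28 = -328 + 28 = -300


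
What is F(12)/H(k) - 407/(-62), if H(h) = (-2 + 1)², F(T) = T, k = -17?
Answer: 1151/62 ≈ 18.565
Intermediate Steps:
H(h) = 1 (H(h) = (-1)² = 1)
F(12)/H(k) - 407/(-62) = 12/1 - 407/(-62) = 12*1 - 407*(-1/62) = 12 + 407/62 = 1151/62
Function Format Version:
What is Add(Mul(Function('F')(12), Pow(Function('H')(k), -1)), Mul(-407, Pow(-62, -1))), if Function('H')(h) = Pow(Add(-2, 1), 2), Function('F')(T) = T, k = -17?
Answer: Rational(1151, 62) ≈ 18.565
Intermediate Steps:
Function('H')(h) = 1 (Function('H')(h) = Pow(-1, 2) = 1)
Add(Mul(Function('F')(12), Pow(Function('H')(k), -1)), Mul(-407, Pow(-62, -1))) = Add(Mul(12, Pow(1, -1)), Mul(-407, Pow(-62, -1))) = Add(Mul(12, 1), Mul(-407, Rational(-1, 62))) = Add(12, Rational(407, 62)) = Rational(1151, 62)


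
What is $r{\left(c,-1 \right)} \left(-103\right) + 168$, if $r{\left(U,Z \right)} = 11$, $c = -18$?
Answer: $-965$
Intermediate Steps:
$r{\left(c,-1 \right)} \left(-103\right) + 168 = 11 \left(-103\right) + 168 = -1133 + 168 = -965$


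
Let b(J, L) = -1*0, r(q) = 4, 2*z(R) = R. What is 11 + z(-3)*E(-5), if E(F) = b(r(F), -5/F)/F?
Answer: 11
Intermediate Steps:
z(R) = R/2
b(J, L) = 0
E(F) = 0 (E(F) = 0/F = 0)
11 + z(-3)*E(-5) = 11 + ((1/2)*(-3))*0 = 11 - 3/2*0 = 11 + 0 = 11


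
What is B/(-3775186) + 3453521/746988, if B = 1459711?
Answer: 5973648764719/1410009319884 ≈ 4.2366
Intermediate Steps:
B/(-3775186) + 3453521/746988 = 1459711/(-3775186) + 3453521/746988 = 1459711*(-1/3775186) + 3453521*(1/746988) = -1459711/3775186 + 3453521/746988 = 5973648764719/1410009319884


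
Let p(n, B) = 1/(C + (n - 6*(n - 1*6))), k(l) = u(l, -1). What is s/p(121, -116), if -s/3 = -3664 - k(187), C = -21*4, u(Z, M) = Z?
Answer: -7544109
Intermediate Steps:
k(l) = l
C = -84
p(n, B) = 1/(-48 - 5*n) (p(n, B) = 1/(-84 + (n - 6*(n - 1*6))) = 1/(-84 + (n - 6*(n - 6))) = 1/(-84 + (n - 6*(-6 + n))) = 1/(-84 + (n + (36 - 6*n))) = 1/(-84 + (36 - 5*n)) = 1/(-48 - 5*n))
s = 11553 (s = -3*(-3664 - 1*187) = -3*(-3664 - 187) = -3*(-3851) = 11553)
s/p(121, -116) = 11553/((-1/(48 + 5*121))) = 11553/((-1/(48 + 605))) = 11553/((-1/653)) = 11553/((-1*1/653)) = 11553/(-1/653) = 11553*(-653) = -7544109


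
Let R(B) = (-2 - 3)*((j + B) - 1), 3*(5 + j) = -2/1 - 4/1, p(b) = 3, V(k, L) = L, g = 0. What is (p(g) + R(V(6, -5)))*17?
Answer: 1156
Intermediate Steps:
j = -7 (j = -5 + (-2/1 - 4/1)/3 = -5 + (-2*1 - 4*1)/3 = -5 + (-2 - 4)/3 = -5 + (⅓)*(-6) = -5 - 2 = -7)
R(B) = 40 - 5*B (R(B) = (-2 - 3)*((-7 + B) - 1) = -5*(-8 + B) = 40 - 5*B)
(p(g) + R(V(6, -5)))*17 = (3 + (40 - 5*(-5)))*17 = (3 + (40 + 25))*17 = (3 + 65)*17 = 68*17 = 1156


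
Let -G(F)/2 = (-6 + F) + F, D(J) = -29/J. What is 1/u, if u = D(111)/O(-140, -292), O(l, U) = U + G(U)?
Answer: -98568/29 ≈ -3398.9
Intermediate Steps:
G(F) = 12 - 4*F (G(F) = -2*((-6 + F) + F) = -2*(-6 + 2*F) = 12 - 4*F)
O(l, U) = 12 - 3*U (O(l, U) = U + (12 - 4*U) = 12 - 3*U)
u = -29/98568 (u = (-29/111)/(12 - 3*(-292)) = (-29*1/111)/(12 + 876) = -29/111/888 = -29/111*1/888 = -29/98568 ≈ -0.00029421)
1/u = 1/(-29/98568) = -98568/29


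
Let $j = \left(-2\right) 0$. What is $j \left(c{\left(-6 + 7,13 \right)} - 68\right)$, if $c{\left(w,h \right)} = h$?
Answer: $0$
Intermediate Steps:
$j = 0$
$j \left(c{\left(-6 + 7,13 \right)} - 68\right) = 0 \left(13 - 68\right) = 0 \left(-55\right) = 0$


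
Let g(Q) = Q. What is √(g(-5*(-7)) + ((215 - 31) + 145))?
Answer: 2*√91 ≈ 19.079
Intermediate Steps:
√(g(-5*(-7)) + ((215 - 31) + 145)) = √(-5*(-7) + ((215 - 31) + 145)) = √(35 + (184 + 145)) = √(35 + 329) = √364 = 2*√91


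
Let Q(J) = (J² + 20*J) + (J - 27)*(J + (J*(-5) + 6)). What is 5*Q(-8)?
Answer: -7130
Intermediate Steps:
Q(J) = J² + 20*J + (-27 + J)*(6 - 4*J) (Q(J) = (J² + 20*J) + (-27 + J)*(J + (-5*J + 6)) = (J² + 20*J) + (-27 + J)*(J + (6 - 5*J)) = (J² + 20*J) + (-27 + J)*(6 - 4*J) = J² + 20*J + (-27 + J)*(6 - 4*J))
5*Q(-8) = 5*(-162 - 3*(-8)² + 134*(-8)) = 5*(-162 - 3*64 - 1072) = 5*(-162 - 192 - 1072) = 5*(-1426) = -7130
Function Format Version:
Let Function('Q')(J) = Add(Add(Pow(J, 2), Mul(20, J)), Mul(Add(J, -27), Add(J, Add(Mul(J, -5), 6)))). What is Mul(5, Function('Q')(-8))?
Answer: -7130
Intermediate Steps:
Function('Q')(J) = Add(Pow(J, 2), Mul(20, J), Mul(Add(-27, J), Add(6, Mul(-4, J)))) (Function('Q')(J) = Add(Add(Pow(J, 2), Mul(20, J)), Mul(Add(-27, J), Add(J, Add(Mul(-5, J), 6)))) = Add(Add(Pow(J, 2), Mul(20, J)), Mul(Add(-27, J), Add(J, Add(6, Mul(-5, J))))) = Add(Add(Pow(J, 2), Mul(20, J)), Mul(Add(-27, J), Add(6, Mul(-4, J)))) = Add(Pow(J, 2), Mul(20, J), Mul(Add(-27, J), Add(6, Mul(-4, J)))))
Mul(5, Function('Q')(-8)) = Mul(5, Add(-162, Mul(-3, Pow(-8, 2)), Mul(134, -8))) = Mul(5, Add(-162, Mul(-3, 64), -1072)) = Mul(5, Add(-162, -192, -1072)) = Mul(5, -1426) = -7130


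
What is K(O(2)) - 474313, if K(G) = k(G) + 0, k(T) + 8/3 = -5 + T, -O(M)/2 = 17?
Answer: -1423064/3 ≈ -4.7435e+5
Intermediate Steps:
O(M) = -34 (O(M) = -2*17 = -34)
k(T) = -23/3 + T (k(T) = -8/3 + (-5 + T) = -23/3 + T)
K(G) = -23/3 + G (K(G) = (-23/3 + G) + 0 = -23/3 + G)
K(O(2)) - 474313 = (-23/3 - 34) - 474313 = -125/3 - 474313 = -1423064/3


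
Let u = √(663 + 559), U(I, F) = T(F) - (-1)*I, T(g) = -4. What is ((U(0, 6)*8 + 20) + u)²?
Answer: (-12 + √1222)² ≈ 527.03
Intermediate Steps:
U(I, F) = -4 + I (U(I, F) = -4 - (-1)*I = -4 + I)
u = √1222 ≈ 34.957
((U(0, 6)*8 + 20) + u)² = (((-4 + 0)*8 + 20) + √1222)² = ((-4*8 + 20) + √1222)² = ((-32 + 20) + √1222)² = (-12 + √1222)²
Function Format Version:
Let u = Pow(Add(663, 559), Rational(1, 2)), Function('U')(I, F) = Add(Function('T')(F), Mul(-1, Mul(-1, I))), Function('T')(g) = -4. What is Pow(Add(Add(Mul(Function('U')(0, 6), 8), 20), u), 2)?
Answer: Pow(Add(-12, Pow(1222, Rational(1, 2))), 2) ≈ 527.03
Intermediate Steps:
Function('U')(I, F) = Add(-4, I) (Function('U')(I, F) = Add(-4, Mul(-1, Mul(-1, I))) = Add(-4, I))
u = Pow(1222, Rational(1, 2)) ≈ 34.957
Pow(Add(Add(Mul(Function('U')(0, 6), 8), 20), u), 2) = Pow(Add(Add(Mul(Add(-4, 0), 8), 20), Pow(1222, Rational(1, 2))), 2) = Pow(Add(Add(Mul(-4, 8), 20), Pow(1222, Rational(1, 2))), 2) = Pow(Add(Add(-32, 20), Pow(1222, Rational(1, 2))), 2) = Pow(Add(-12, Pow(1222, Rational(1, 2))), 2)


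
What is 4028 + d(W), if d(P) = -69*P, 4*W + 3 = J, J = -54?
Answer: 20045/4 ≈ 5011.3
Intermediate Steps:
W = -57/4 (W = -¾ + (¼)*(-54) = -¾ - 27/2 = -57/4 ≈ -14.250)
4028 + d(W) = 4028 - 69*(-57/4) = 4028 + 3933/4 = 20045/4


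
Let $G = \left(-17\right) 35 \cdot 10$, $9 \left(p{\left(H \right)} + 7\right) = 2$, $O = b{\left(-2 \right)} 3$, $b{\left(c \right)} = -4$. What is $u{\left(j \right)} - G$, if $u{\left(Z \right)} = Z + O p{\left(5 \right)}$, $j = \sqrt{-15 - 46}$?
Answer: $\frac{18094}{3} + i \sqrt{61} \approx 6031.3 + 7.8102 i$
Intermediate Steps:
$O = -12$ ($O = \left(-4\right) 3 = -12$)
$p{\left(H \right)} = - \frac{61}{9}$ ($p{\left(H \right)} = -7 + \frac{1}{9} \cdot 2 = -7 + \frac{2}{9} = - \frac{61}{9}$)
$G = -5950$ ($G = \left(-595\right) 10 = -5950$)
$j = i \sqrt{61}$ ($j = \sqrt{-61} = i \sqrt{61} \approx 7.8102 i$)
$u{\left(Z \right)} = \frac{244}{3} + Z$ ($u{\left(Z \right)} = Z - - \frac{244}{3} = Z + \frac{244}{3} = \frac{244}{3} + Z$)
$u{\left(j \right)} - G = \left(\frac{244}{3} + i \sqrt{61}\right) - -5950 = \left(\frac{244}{3} + i \sqrt{61}\right) + 5950 = \frac{18094}{3} + i \sqrt{61}$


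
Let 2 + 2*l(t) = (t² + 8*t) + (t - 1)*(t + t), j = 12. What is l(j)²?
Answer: 63001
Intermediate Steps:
l(t) = -1 + t²/2 + 4*t + t*(-1 + t) (l(t) = -1 + ((t² + 8*t) + (t - 1)*(t + t))/2 = -1 + ((t² + 8*t) + (-1 + t)*(2*t))/2 = -1 + ((t² + 8*t) + 2*t*(-1 + t))/2 = -1 + (t² + 8*t + 2*t*(-1 + t))/2 = -1 + (t²/2 + 4*t + t*(-1 + t)) = -1 + t²/2 + 4*t + t*(-1 + t))
l(j)² = (-1 + 3*12 + (3/2)*12²)² = (-1 + 36 + (3/2)*144)² = (-1 + 36 + 216)² = 251² = 63001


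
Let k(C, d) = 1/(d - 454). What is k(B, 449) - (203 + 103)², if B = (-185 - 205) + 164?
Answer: -468181/5 ≈ -93636.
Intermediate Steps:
B = -226 (B = -390 + 164 = -226)
k(C, d) = 1/(-454 + d)
k(B, 449) - (203 + 103)² = 1/(-454 + 449) - (203 + 103)² = 1/(-5) - 1*306² = -⅕ - 1*93636 = -⅕ - 93636 = -468181/5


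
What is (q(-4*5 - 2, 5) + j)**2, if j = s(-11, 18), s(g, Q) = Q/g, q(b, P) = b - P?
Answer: 99225/121 ≈ 820.04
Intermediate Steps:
j = -18/11 (j = 18/(-11) = 18*(-1/11) = -18/11 ≈ -1.6364)
(q(-4*5 - 2, 5) + j)**2 = (((-4*5 - 2) - 1*5) - 18/11)**2 = (((-20 - 2) - 5) - 18/11)**2 = ((-22 - 5) - 18/11)**2 = (-27 - 18/11)**2 = (-315/11)**2 = 99225/121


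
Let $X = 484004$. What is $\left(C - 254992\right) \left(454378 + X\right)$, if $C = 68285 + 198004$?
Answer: $10600901454$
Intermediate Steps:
$C = 266289$
$\left(C - 254992\right) \left(454378 + X\right) = \left(266289 - 254992\right) \left(454378 + 484004\right) = 11297 \cdot 938382 = 10600901454$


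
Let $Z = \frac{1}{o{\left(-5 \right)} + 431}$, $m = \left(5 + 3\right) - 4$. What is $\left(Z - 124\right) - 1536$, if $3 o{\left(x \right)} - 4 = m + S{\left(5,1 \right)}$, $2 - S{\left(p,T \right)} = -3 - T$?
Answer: $- \frac{2169617}{1307} \approx -1660.0$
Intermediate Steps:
$S{\left(p,T \right)} = 5 + T$ ($S{\left(p,T \right)} = 2 - \left(-3 - T\right) = 2 + \left(3 + T\right) = 5 + T$)
$m = 4$ ($m = 8 - 4 = 4$)
$o{\left(x \right)} = \frac{14}{3}$ ($o{\left(x \right)} = \frac{4}{3} + \frac{4 + \left(5 + 1\right)}{3} = \frac{4}{3} + \frac{4 + 6}{3} = \frac{4}{3} + \frac{1}{3} \cdot 10 = \frac{4}{3} + \frac{10}{3} = \frac{14}{3}$)
$Z = \frac{3}{1307}$ ($Z = \frac{1}{\frac{14}{3} + 431} = \frac{1}{\frac{1307}{3}} = \frac{3}{1307} \approx 0.0022953$)
$\left(Z - 124\right) - 1536 = \left(\frac{3}{1307} - 124\right) - 1536 = - \frac{162065}{1307} - 1536 = - \frac{2169617}{1307}$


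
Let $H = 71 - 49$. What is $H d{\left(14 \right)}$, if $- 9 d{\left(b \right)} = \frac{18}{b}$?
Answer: $- \frac{22}{7} \approx -3.1429$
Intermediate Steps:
$H = 22$
$d{\left(b \right)} = - \frac{2}{b}$ ($d{\left(b \right)} = - \frac{18 \frac{1}{b}}{9} = - \frac{2}{b}$)
$H d{\left(14 \right)} = 22 \left(- \frac{2}{14}\right) = 22 \left(\left(-2\right) \frac{1}{14}\right) = 22 \left(- \frac{1}{7}\right) = - \frac{22}{7}$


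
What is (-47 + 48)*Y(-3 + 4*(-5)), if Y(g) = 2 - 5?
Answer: -3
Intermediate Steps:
Y(g) = -3
(-47 + 48)*Y(-3 + 4*(-5)) = (-47 + 48)*(-3) = 1*(-3) = -3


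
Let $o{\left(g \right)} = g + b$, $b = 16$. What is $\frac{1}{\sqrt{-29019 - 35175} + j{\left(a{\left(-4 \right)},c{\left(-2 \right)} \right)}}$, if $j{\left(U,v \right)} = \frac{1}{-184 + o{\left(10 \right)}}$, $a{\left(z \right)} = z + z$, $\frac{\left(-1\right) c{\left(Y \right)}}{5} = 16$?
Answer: $- \frac{158}{1602539017} - \frac{24964 i \sqrt{64194}}{1602539017} \approx -9.8594 \cdot 10^{-8} - 0.0039469 i$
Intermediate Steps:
$o{\left(g \right)} = 16 + g$ ($o{\left(g \right)} = g + 16 = 16 + g$)
$c{\left(Y \right)} = -80$ ($c{\left(Y \right)} = \left(-5\right) 16 = -80$)
$a{\left(z \right)} = 2 z$
$j{\left(U,v \right)} = - \frac{1}{158}$ ($j{\left(U,v \right)} = \frac{1}{-184 + \left(16 + 10\right)} = \frac{1}{-184 + 26} = \frac{1}{-158} = - \frac{1}{158}$)
$\frac{1}{\sqrt{-29019 - 35175} + j{\left(a{\left(-4 \right)},c{\left(-2 \right)} \right)}} = \frac{1}{\sqrt{-29019 - 35175} - \frac{1}{158}} = \frac{1}{\sqrt{-64194} - \frac{1}{158}} = \frac{1}{i \sqrt{64194} - \frac{1}{158}} = \frac{1}{- \frac{1}{158} + i \sqrt{64194}}$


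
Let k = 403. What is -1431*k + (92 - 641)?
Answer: -577242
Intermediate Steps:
-1431*k + (92 - 641) = -1431*403 + (92 - 641) = -576693 - 549 = -577242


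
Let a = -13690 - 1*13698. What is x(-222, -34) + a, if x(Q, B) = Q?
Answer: -27610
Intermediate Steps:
a = -27388 (a = -13690 - 13698 = -27388)
x(-222, -34) + a = -222 - 27388 = -27610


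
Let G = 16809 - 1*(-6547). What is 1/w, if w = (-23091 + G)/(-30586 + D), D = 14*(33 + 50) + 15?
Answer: -29409/265 ≈ -110.98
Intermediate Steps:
G = 23356 (G = 16809 + 6547 = 23356)
D = 1177 (D = 14*83 + 15 = 1162 + 15 = 1177)
w = -265/29409 (w = (-23091 + 23356)/(-30586 + 1177) = 265/(-29409) = 265*(-1/29409) = -265/29409 ≈ -0.0090109)
1/w = 1/(-265/29409) = -29409/265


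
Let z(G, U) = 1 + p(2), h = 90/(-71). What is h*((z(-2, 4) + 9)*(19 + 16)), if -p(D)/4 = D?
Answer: -6300/71 ≈ -88.732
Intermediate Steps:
p(D) = -4*D
h = -90/71 (h = 90*(-1/71) = -90/71 ≈ -1.2676)
z(G, U) = -7 (z(G, U) = 1 - 4*2 = 1 - 8 = -7)
h*((z(-2, 4) + 9)*(19 + 16)) = -90*(-7 + 9)*(19 + 16)/71 = -180*35/71 = -90/71*70 = -6300/71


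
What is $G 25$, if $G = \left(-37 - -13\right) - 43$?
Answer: $-1675$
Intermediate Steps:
$G = -67$ ($G = \left(-37 + 13\right) - 43 = -24 - 43 = -67$)
$G 25 = \left(-67\right) 25 = -1675$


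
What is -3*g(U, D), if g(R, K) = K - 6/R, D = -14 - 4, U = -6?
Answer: 51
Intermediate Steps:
D = -18
g(R, K) = K - 6/R
-3*g(U, D) = -3*(-18 - 6/(-6)) = -3*(-18 - 6*(-1/6)) = -3*(-18 + 1) = -3*(-17) = 51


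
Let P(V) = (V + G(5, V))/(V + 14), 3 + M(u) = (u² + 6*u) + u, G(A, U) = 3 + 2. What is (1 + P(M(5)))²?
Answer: 17689/5041 ≈ 3.5090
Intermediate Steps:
G(A, U) = 5
M(u) = -3 + u² + 7*u (M(u) = -3 + ((u² + 6*u) + u) = -3 + (u² + 7*u) = -3 + u² + 7*u)
P(V) = (5 + V)/(14 + V) (P(V) = (V + 5)/(V + 14) = (5 + V)/(14 + V))
(1 + P(M(5)))² = (1 + (5 + (-3 + 5² + 7*5))/(14 + (-3 + 5² + 7*5)))² = (1 + (5 + (-3 + 25 + 35))/(14 + (-3 + 25 + 35)))² = (1 + (5 + 57)/(14 + 57))² = (1 + 62/71)² = (133/71)² = 17689/5041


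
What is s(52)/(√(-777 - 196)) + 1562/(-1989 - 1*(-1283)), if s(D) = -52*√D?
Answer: -781/353 + 104*I*√12649/973 ≈ -2.2125 + 12.021*I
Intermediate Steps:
s(52)/(√(-777 - 196)) + 1562/(-1989 - 1*(-1283)) = (-104*√13)/(√(-777 - 196)) + 1562/(-1989 - 1*(-1283)) = (-104*√13)/(√(-973)) + 1562/(-1989 + 1283) = (-104*√13)/((I*√973)) + 1562/(-706) = (-104*√13)*(-I*√973/973) + 1562*(-1/706) = 104*I*√12649/973 - 781/353 = -781/353 + 104*I*√12649/973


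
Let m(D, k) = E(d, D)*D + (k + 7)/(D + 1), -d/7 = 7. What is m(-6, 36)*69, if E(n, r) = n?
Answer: 98463/5 ≈ 19693.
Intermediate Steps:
d = -49 (d = -7*7 = -49)
m(D, k) = -49*D + (7 + k)/(1 + D) (m(D, k) = -49*D + (k + 7)/(D + 1) = -49*D + (7 + k)/(1 + D))
m(-6, 36)*69 = ((7 + 36 - 49*(-6) - 49*(-6)²)/(1 - 6))*69 = ((7 + 36 + 294 - 49*36)/(-5))*69 = -(7 + 36 + 294 - 1764)/5*69 = -⅕*(-1427)*69 = (1427/5)*69 = 98463/5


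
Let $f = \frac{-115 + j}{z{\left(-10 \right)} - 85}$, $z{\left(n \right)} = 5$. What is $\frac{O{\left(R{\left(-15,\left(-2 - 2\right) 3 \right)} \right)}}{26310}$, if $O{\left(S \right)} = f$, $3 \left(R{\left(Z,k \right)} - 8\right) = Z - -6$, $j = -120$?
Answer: $\frac{47}{420960} \approx 0.00011165$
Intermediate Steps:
$f = \frac{47}{16}$ ($f = \frac{-115 - 120}{5 - 85} = - \frac{235}{-80} = \left(-235\right) \left(- \frac{1}{80}\right) = \frac{47}{16} \approx 2.9375$)
$R{\left(Z,k \right)} = 10 + \frac{Z}{3}$ ($R{\left(Z,k \right)} = 8 + \frac{Z - -6}{3} = 8 + \frac{Z + 6}{3} = 8 + \frac{6 + Z}{3} = 8 + \left(2 + \frac{Z}{3}\right) = 10 + \frac{Z}{3}$)
$O{\left(S \right)} = \frac{47}{16}$
$\frac{O{\left(R{\left(-15,\left(-2 - 2\right) 3 \right)} \right)}}{26310} = \frac{47}{16 \cdot 26310} = \frac{47}{16} \cdot \frac{1}{26310} = \frac{47}{420960}$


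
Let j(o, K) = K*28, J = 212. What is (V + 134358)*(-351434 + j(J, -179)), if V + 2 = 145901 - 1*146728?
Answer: -47595877934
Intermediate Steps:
j(o, K) = 28*K
V = -829 (V = -2 + (145901 - 1*146728) = -2 + (145901 - 146728) = -2 - 827 = -829)
(V + 134358)*(-351434 + j(J, -179)) = (-829 + 134358)*(-351434 + 28*(-179)) = 133529*(-351434 - 5012) = 133529*(-356446) = -47595877934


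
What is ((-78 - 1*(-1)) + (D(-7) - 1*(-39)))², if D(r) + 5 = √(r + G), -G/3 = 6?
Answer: 1824 - 430*I ≈ 1824.0 - 430.0*I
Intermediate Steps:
G = -18 (G = -3*6 = -18)
D(r) = -5 + √(-18 + r) (D(r) = -5 + √(r - 18) = -5 + √(-18 + r))
((-78 - 1*(-1)) + (D(-7) - 1*(-39)))² = ((-78 - 1*(-1)) + ((-5 + √(-18 - 7)) - 1*(-39)))² = ((-78 + 1) + ((-5 + √(-25)) + 39))² = (-77 + ((-5 + 5*I) + 39))² = (-77 + (34 + 5*I))² = (-43 + 5*I)²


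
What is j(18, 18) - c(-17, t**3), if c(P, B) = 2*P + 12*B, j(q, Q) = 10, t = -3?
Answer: 368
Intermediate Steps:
j(18, 18) - c(-17, t**3) = 10 - (2*(-17) + 12*(-3)**3) = 10 - (-34 + 12*(-27)) = 10 - (-34 - 324) = 10 - 1*(-358) = 10 + 358 = 368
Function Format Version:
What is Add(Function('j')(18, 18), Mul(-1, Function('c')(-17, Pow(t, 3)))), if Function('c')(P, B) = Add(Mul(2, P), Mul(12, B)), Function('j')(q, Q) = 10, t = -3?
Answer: 368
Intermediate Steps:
Add(Function('j')(18, 18), Mul(-1, Function('c')(-17, Pow(t, 3)))) = Add(10, Mul(-1, Add(Mul(2, -17), Mul(12, Pow(-3, 3))))) = Add(10, Mul(-1, Add(-34, Mul(12, -27)))) = Add(10, Mul(-1, Add(-34, -324))) = Add(10, Mul(-1, -358)) = Add(10, 358) = 368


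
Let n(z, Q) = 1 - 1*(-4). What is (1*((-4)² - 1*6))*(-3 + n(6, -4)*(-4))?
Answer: -230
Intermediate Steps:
n(z, Q) = 5 (n(z, Q) = 1 + 4 = 5)
(1*((-4)² - 1*6))*(-3 + n(6, -4)*(-4)) = (1*((-4)² - 1*6))*(-3 + 5*(-4)) = (1*(16 - 6))*(-3 - 20) = (1*10)*(-23) = 10*(-23) = -230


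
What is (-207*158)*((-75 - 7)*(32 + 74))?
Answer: 284280552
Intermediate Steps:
(-207*158)*((-75 - 7)*(32 + 74)) = -(-2681892)*106 = -32706*(-8692) = 284280552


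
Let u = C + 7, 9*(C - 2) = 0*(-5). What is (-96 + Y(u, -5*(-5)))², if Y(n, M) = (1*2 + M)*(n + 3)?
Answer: 51984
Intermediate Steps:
C = 2 (C = 2 + (0*(-5))/9 = 2 + (⅑)*0 = 2 + 0 = 2)
u = 9 (u = 2 + 7 = 9)
Y(n, M) = (2 + M)*(3 + n)
(-96 + Y(u, -5*(-5)))² = (-96 + (6 + 2*9 + 3*(-5*(-5)) - 5*(-5)*9))² = (-96 + (6 + 18 + 3*25 + 25*9))² = (-96 + (6 + 18 + 75 + 225))² = (-96 + 324)² = 228² = 51984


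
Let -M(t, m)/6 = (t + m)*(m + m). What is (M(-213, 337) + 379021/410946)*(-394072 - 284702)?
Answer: 23312601447742795/68491 ≈ 3.4037e+11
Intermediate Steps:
M(t, m) = -12*m*(m + t) (M(t, m) = -6*(t + m)*(m + m) = -6*(m + t)*2*m = -12*m*(m + t))
(M(-213, 337) + 379021/410946)*(-394072 - 284702) = (-12*337*(337 - 213) + 379021/410946)*(-394072 - 284702) = (-12*337*124 + 379021*(1/410946))*(-678774) = (-501456 + 379021/410946)*(-678774) = -206070958355/410946*(-678774) = 23312601447742795/68491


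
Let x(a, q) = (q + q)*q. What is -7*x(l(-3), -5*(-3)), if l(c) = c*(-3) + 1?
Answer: -3150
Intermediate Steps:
l(c) = 1 - 3*c (l(c) = -3*c + 1 = 1 - 3*c)
x(a, q) = 2*q² (x(a, q) = (2*q)*q = 2*q²)
-7*x(l(-3), -5*(-3)) = -14*(-5*(-3))² = -14*15² = -14*225 = -7*450 = -3150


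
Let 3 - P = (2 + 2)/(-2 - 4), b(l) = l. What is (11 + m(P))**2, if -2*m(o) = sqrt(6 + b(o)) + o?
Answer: (55 - sqrt(87))**2/36 ≈ 57.944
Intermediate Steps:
P = 11/3 (P = 3 - (2 + 2)/(-2 - 4) = 3 - 4/(-6) = 3 - 4*(-1)/6 = 3 - 1*(-2/3) = 3 + 2/3 = 11/3 ≈ 3.6667)
m(o) = -o/2 - sqrt(6 + o)/2 (m(o) = -(sqrt(6 + o) + o)/2 = -(o + sqrt(6 + o))/2 = -o/2 - sqrt(6 + o)/2)
(11 + m(P))**2 = (11 + (-1/2*11/3 - sqrt(6 + 11/3)/2))**2 = (11 + (-11/6 - sqrt(87)/6))**2 = (55/6 - sqrt(87)/6)**2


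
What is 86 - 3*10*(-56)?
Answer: 1766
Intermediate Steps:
86 - 3*10*(-56) = 86 - 30*(-56) = 86 + 1680 = 1766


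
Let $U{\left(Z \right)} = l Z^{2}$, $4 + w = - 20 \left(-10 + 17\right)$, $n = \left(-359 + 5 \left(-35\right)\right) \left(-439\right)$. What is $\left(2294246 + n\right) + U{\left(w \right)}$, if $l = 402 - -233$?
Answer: $15696032$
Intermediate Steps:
$n = 234426$ ($n = \left(-359 - 175\right) \left(-439\right) = \left(-534\right) \left(-439\right) = 234426$)
$w = -144$ ($w = -4 - 20 \left(-10 + 17\right) = -4 - 140 = -144$)
$l = 635$ ($l = 402 + 233 = 635$)
$U{\left(Z \right)} = 635 Z^{2}$
$\left(2294246 + n\right) + U{\left(w \right)} = \left(2294246 + 234426\right) + 635 \left(-144\right)^{2} = 2528672 + 635 \cdot 20736 = 2528672 + 13167360 = 15696032$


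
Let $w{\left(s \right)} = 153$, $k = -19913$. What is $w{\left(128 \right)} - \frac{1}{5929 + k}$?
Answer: $\frac{2139553}{13984} \approx 153.0$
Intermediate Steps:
$w{\left(128 \right)} - \frac{1}{5929 + k} = 153 - \frac{1}{5929 - 19913} = 153 - \frac{1}{-13984} = 153 - - \frac{1}{13984} = 153 + \frac{1}{13984} = \frac{2139553}{13984}$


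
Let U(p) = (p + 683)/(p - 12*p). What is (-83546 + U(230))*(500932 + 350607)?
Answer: -16362886455357/230 ≈ -7.1143e+10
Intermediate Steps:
U(p) = -(683 + p)/(11*p) (U(p) = (683 + p)/((-11*p)) = (683 + p)*(-1/(11*p)) = -(683 + p)/(11*p))
(-83546 + U(230))*(500932 + 350607) = (-83546 + (1/11)*(-683 - 1*230)/230)*(500932 + 350607) = (-83546 + (1/11)*(1/230)*(-683 - 230))*851539 = (-83546 + (1/11)*(1/230)*(-913))*851539 = (-83546 - 83/230)*851539 = -19215663/230*851539 = -16362886455357/230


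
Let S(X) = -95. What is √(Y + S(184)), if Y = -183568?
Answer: 3*I*√20407 ≈ 428.56*I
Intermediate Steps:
√(Y + S(184)) = √(-183568 - 95) = √(-183663) = 3*I*√20407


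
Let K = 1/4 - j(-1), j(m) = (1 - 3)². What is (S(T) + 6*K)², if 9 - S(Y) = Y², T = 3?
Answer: 2025/4 ≈ 506.25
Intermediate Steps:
j(m) = 4 (j(m) = (-2)² = 4)
S(Y) = 9 - Y²
K = -15/4 (K = 1/4 - 1*4 = ¼ - 4 = -15/4 ≈ -3.7500)
(S(T) + 6*K)² = ((9 - 1*3²) + 6*(-15/4))² = ((9 - 1*9) - 45/2)² = ((9 - 9) - 45/2)² = (0 - 45/2)² = (-45/2)² = 2025/4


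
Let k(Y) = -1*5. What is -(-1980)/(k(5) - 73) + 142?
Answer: 1516/13 ≈ 116.62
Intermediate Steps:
k(Y) = -5
-(-1980)/(k(5) - 73) + 142 = -(-1980)/(-5 - 73) + 142 = -(-1980)/(-78) + 142 = -(-1980)*(-1)/78 + 142 = -110*3/13 + 142 = -330/13 + 142 = 1516/13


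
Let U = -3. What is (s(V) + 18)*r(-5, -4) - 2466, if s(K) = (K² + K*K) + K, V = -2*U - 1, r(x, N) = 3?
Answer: -2247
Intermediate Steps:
V = 5 (V = -2*(-3) - 1 = 6 - 1 = 5)
s(K) = K + 2*K² (s(K) = (K² + K²) + K = 2*K² + K = K + 2*K²)
(s(V) + 18)*r(-5, -4) - 2466 = (5*(1 + 2*5) + 18)*3 - 2466 = (5*(1 + 10) + 18)*3 - 2466 = (5*11 + 18)*3 - 2466 = (55 + 18)*3 - 2466 = 73*3 - 2466 = 219 - 2466 = -2247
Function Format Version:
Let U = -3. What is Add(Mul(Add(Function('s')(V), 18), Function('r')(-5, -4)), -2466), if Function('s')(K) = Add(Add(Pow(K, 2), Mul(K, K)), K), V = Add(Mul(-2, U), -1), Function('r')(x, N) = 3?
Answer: -2247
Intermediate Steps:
V = 5 (V = Add(Mul(-2, -3), -1) = Add(6, -1) = 5)
Function('s')(K) = Add(K, Mul(2, Pow(K, 2))) (Function('s')(K) = Add(Add(Pow(K, 2), Pow(K, 2)), K) = Add(Mul(2, Pow(K, 2)), K) = Add(K, Mul(2, Pow(K, 2))))
Add(Mul(Add(Function('s')(V), 18), Function('r')(-5, -4)), -2466) = Add(Mul(Add(Mul(5, Add(1, Mul(2, 5))), 18), 3), -2466) = Add(Mul(Add(Mul(5, Add(1, 10)), 18), 3), -2466) = Add(Mul(Add(Mul(5, 11), 18), 3), -2466) = Add(Mul(Add(55, 18), 3), -2466) = Add(Mul(73, 3), -2466) = Add(219, -2466) = -2247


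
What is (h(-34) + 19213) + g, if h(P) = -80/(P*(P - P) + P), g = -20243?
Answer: -17470/17 ≈ -1027.6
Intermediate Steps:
h(P) = -80/P (h(P) = -80/(P*0 + P) = -80/(0 + P) = -80/P)
(h(-34) + 19213) + g = (-80/(-34) + 19213) - 20243 = (-80*(-1/34) + 19213) - 20243 = (40/17 + 19213) - 20243 = 326661/17 - 20243 = -17470/17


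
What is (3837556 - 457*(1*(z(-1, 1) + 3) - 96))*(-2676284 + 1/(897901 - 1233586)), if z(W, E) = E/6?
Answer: -4182875702049821557/402822 ≈ -1.0384e+13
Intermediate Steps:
z(W, E) = E/6 (z(W, E) = E*(⅙) = E/6)
(3837556 - 457*(1*(z(-1, 1) + 3) - 96))*(-2676284 + 1/(897901 - 1233586)) = (3837556 - 457*(1*((⅙)*1 + 3) - 96))*(-2676284 + 1/(897901 - 1233586)) = (3837556 - 457*(1*(⅙ + 3) - 96))*(-2676284 + 1/(-335685)) = (3837556 - 457*(1*(19/6) - 96))*(-2676284 - 1/335685) = (3837556 - 457*(19/6 - 96))*(-898388394541/335685) = (3837556 - 457*(-557/6))*(-898388394541/335685) = (3837556 + 254549/6)*(-898388394541/335685) = (23279885/6)*(-898388394541/335685) = -4182875702049821557/402822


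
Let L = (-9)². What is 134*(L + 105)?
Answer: 24924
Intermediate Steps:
L = 81
134*(L + 105) = 134*(81 + 105) = 134*186 = 24924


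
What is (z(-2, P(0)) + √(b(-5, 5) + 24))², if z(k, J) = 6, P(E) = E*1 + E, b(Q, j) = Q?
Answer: (6 + √19)² ≈ 107.31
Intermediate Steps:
P(E) = 2*E (P(E) = E + E = 2*E)
(z(-2, P(0)) + √(b(-5, 5) + 24))² = (6 + √(-5 + 24))² = (6 + √19)²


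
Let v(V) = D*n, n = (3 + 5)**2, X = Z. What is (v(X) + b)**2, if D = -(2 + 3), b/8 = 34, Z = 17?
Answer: 2304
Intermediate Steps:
b = 272 (b = 8*34 = 272)
X = 17
n = 64 (n = 8**2 = 64)
D = -5 (D = -1*5 = -5)
v(V) = -320 (v(V) = -5*64 = -320)
(v(X) + b)**2 = (-320 + 272)**2 = (-48)**2 = 2304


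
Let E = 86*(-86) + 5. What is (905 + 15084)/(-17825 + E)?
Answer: -15989/25216 ≈ -0.63408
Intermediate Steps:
E = -7391 (E = -7396 + 5 = -7391)
(905 + 15084)/(-17825 + E) = (905 + 15084)/(-17825 - 7391) = 15989/(-25216) = 15989*(-1/25216) = -15989/25216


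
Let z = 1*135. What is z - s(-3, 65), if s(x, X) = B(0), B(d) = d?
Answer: 135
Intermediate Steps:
s(x, X) = 0
z = 135
z - s(-3, 65) = 135 - 1*0 = 135 + 0 = 135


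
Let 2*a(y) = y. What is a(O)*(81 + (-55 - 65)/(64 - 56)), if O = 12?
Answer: 396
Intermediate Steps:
a(y) = y/2
a(O)*(81 + (-55 - 65)/(64 - 56)) = ((1/2)*12)*(81 + (-55 - 65)/(64 - 56)) = 6*(81 - 120/8) = 6*(81 - 120*1/8) = 6*(81 - 15) = 6*66 = 396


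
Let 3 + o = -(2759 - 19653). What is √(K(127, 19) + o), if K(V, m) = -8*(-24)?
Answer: √17083 ≈ 130.70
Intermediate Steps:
K(V, m) = 192
o = 16891 (o = -3 - (2759 - 19653) = -3 - 1*(-16894) = -3 + 16894 = 16891)
√(K(127, 19) + o) = √(192 + 16891) = √17083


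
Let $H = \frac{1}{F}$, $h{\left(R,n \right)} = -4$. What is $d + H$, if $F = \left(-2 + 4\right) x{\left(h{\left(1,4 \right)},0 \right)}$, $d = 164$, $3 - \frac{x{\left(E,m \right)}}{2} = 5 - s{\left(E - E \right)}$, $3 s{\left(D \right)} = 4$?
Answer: $\frac{1309}{8} \approx 163.63$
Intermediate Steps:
$s{\left(D \right)} = \frac{4}{3}$ ($s{\left(D \right)} = \frac{1}{3} \cdot 4 = \frac{4}{3}$)
$x{\left(E,m \right)} = - \frac{4}{3}$ ($x{\left(E,m \right)} = 6 - 2 \left(5 - \frac{4}{3}\right) = 6 - \frac{22}{3} = - \frac{4}{3}$)
$F = - \frac{8}{3}$ ($F = \left(-2 + 4\right) \left(- \frac{4}{3}\right) = 2 \left(- \frac{4}{3}\right) = - \frac{8}{3} \approx -2.6667$)
$H = - \frac{3}{8}$ ($H = \frac{1}{- \frac{8}{3}} = - \frac{3}{8} \approx -0.375$)
$d + H = 164 - \frac{3}{8} = \frac{1309}{8}$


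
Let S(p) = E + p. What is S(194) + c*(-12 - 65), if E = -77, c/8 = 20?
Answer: -12203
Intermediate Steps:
c = 160 (c = 8*20 = 160)
S(p) = -77 + p
S(194) + c*(-12 - 65) = (-77 + 194) + 160*(-12 - 65) = 117 + 160*(-77) = 117 - 12320 = -12203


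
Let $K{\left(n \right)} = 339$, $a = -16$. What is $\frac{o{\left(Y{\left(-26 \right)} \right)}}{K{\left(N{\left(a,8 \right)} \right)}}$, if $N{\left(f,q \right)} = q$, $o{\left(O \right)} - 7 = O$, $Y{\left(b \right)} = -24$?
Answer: $- \frac{17}{339} \approx -0.050147$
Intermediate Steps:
$o{\left(O \right)} = 7 + O$
$\frac{o{\left(Y{\left(-26 \right)} \right)}}{K{\left(N{\left(a,8 \right)} \right)}} = \frac{7 - 24}{339} = \left(-17\right) \frac{1}{339} = - \frac{17}{339}$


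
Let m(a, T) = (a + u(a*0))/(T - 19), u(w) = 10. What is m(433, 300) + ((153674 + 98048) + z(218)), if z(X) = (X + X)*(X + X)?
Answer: 124151301/281 ≈ 4.4182e+5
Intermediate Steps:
z(X) = 4*X² (z(X) = (2*X)*(2*X) = 4*X²)
m(a, T) = (10 + a)/(-19 + T) (m(a, T) = (a + 10)/(T - 19) = (10 + a)/(-19 + T))
m(433, 300) + ((153674 + 98048) + z(218)) = (10 + 433)/(-19 + 300) + ((153674 + 98048) + 4*218²) = 443/281 + (251722 + 4*47524) = (1/281)*443 + (251722 + 190096) = 443/281 + 441818 = 124151301/281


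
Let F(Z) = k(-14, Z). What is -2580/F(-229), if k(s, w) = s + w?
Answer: 860/81 ≈ 10.617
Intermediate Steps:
F(Z) = -14 + Z
-2580/F(-229) = -2580/(-14 - 229) = -2580/(-243) = -2580*(-1/243) = 860/81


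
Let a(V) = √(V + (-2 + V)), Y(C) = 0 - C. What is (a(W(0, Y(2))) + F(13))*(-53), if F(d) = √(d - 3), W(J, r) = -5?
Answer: -53*√10 - 106*I*√3 ≈ -167.6 - 183.6*I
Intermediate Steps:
Y(C) = -C
a(V) = √(-2 + 2*V)
F(d) = √(-3 + d)
(a(W(0, Y(2))) + F(13))*(-53) = (√(-2 + 2*(-5)) + √(-3 + 13))*(-53) = (√(-2 - 10) + √10)*(-53) = (√(-12) + √10)*(-53) = (2*I*√3 + √10)*(-53) = (√10 + 2*I*√3)*(-53) = -53*√10 - 106*I*√3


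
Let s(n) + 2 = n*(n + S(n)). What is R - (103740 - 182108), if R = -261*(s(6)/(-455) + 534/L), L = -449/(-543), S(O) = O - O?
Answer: -18420262324/204295 ≈ -90165.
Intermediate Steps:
S(O) = 0
s(n) = -2 + n² (s(n) = -2 + n*(n + 0) = -2 + n*n = -2 + n²)
L = 449/543 (L = -449*(-1/543) = 449/543 ≈ 0.82689)
R = -34430452884/204295 (R = -261*((-2 + 6²)/(-455) + 534/(449/543)) = -261*((-2 + 36)*(-1/455) + 534*(543/449)) = -261*(34*(-1/455) + 289962/449) = -261*(-34/455 + 289962/449) = -261*131917444/204295 = -34430452884/204295 ≈ -1.6853e+5)
R - (103740 - 182108) = -34430452884/204295 - (103740 - 182108) = -34430452884/204295 - 1*(-78368) = -34430452884/204295 + 78368 = -18420262324/204295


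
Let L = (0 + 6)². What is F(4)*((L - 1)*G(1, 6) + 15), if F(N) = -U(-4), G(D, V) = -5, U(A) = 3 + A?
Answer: -160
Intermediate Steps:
L = 36 (L = 6² = 36)
F(N) = 1 (F(N) = -(3 - 4) = -1*(-1) = 1)
F(4)*((L - 1)*G(1, 6) + 15) = 1*((36 - 1)*(-5) + 15) = 1*(35*(-5) + 15) = 1*(-175 + 15) = 1*(-160) = -160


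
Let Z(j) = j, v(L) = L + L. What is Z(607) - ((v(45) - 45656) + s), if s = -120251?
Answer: 166424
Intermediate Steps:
v(L) = 2*L
Z(607) - ((v(45) - 45656) + s) = 607 - ((2*45 - 45656) - 120251) = 607 - ((90 - 45656) - 120251) = 607 - (-45566 - 120251) = 607 - 1*(-165817) = 607 + 165817 = 166424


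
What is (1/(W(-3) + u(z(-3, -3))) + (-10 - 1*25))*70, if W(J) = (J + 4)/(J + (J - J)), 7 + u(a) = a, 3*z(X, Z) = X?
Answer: -12292/5 ≈ -2458.4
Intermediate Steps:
z(X, Z) = X/3
u(a) = -7 + a
W(J) = (4 + J)/J (W(J) = (4 + J)/(J + 0) = (4 + J)/J)
(1/(W(-3) + u(z(-3, -3))) + (-10 - 1*25))*70 = (1/((4 - 3)/(-3) + (-7 + (⅓)*(-3))) + (-10 - 1*25))*70 = (1/(-⅓*1 + (-7 - 1)) + (-10 - 25))*70 = (1/(-⅓ - 8) - 35)*70 = (1/(-25/3) - 35)*70 = (-3/25 - 35)*70 = -878/25*70 = -12292/5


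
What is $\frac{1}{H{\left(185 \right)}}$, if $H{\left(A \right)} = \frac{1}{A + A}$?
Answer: $370$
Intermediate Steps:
$H{\left(A \right)} = \frac{1}{2 A}$
$\frac{1}{H{\left(185 \right)}} = \frac{1}{\frac{1}{2} \cdot \frac{1}{185}} = \frac{1}{\frac{1}{370}} = 370$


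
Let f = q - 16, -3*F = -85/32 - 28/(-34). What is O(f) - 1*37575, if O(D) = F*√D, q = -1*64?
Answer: -37575 + 997*I*√5/408 ≈ -37575.0 + 5.4641*I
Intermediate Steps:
q = -64
F = 997/1632 (F = -(-85/32 - 28/(-34))/3 = -(-85*1/32 - 28*(-1/34))/3 = -(-85/32 + 14/17)/3 = -⅓*(-997/544) = 997/1632 ≈ 0.61091)
f = -80 (f = -64 - 16 = -80)
O(D) = 997*√D/1632
O(f) - 1*37575 = 997*√(-80)/1632 - 1*37575 = 997*(4*I*√5)/1632 - 37575 = 997*I*√5/408 - 37575 = -37575 + 997*I*√5/408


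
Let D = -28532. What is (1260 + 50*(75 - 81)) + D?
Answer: -27572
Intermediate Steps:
(1260 + 50*(75 - 81)) + D = (1260 + 50*(75 - 81)) - 28532 = (1260 + 50*(-6)) - 28532 = (1260 - 300) - 28532 = 960 - 28532 = -27572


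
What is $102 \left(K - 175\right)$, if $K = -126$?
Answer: $-30702$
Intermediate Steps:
$102 \left(K - 175\right) = 102 \left(-126 - 175\right) = 102 \left(-301\right) = -30702$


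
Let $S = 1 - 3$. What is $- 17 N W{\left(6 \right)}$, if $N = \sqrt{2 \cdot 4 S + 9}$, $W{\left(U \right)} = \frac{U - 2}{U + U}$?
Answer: $- \frac{17 i \sqrt{7}}{3} \approx - 14.993 i$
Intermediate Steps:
$S = -2$
$W{\left(U \right)} = \frac{-2 + U}{2 U}$
$N = i \sqrt{7}$ ($N = \sqrt{2 \cdot 4 \left(-2\right) + 9} = \sqrt{8 \left(-2\right) + 9} = \sqrt{-16 + 9} = \sqrt{-7} = i \sqrt{7} \approx 2.6458 i$)
$- 17 N W{\left(6 \right)} = - 17 i \sqrt{7} \frac{-2 + 6}{2 \cdot 6} = - 17 i \sqrt{7} \cdot \frac{1}{2} \cdot \frac{1}{6} \cdot 4 = - 17 i \sqrt{7} \cdot \frac{1}{3} = - \frac{17 i \sqrt{7}}{3}$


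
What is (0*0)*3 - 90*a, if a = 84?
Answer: -7560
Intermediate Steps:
(0*0)*3 - 90*a = (0*0)*3 - 90*84 = 0*3 - 7560 = 0 - 7560 = -7560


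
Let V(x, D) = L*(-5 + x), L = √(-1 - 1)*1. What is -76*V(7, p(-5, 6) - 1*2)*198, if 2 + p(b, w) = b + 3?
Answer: -30096*I*√2 ≈ -42562.0*I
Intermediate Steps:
L = I*√2 (L = √(-2)*1 = (I*√2)*1 = I*√2 ≈ 1.4142*I)
p(b, w) = 1 + b (p(b, w) = -2 + (b + 3) = -2 + (3 + b) = 1 + b)
V(x, D) = I*√2*(-5 + x) (V(x, D) = (I*√2)*(-5 + x) = I*√2*(-5 + x))
-76*V(7, p(-5, 6) - 1*2)*198 = -76*I*√2*(-5 + 7)*198 = -76*I*√2*2*198 = -152*I*√2*198 = -30096*I*√2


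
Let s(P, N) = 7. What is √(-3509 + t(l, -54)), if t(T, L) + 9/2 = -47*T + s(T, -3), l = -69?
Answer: I*√1054/2 ≈ 16.233*I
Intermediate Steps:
t(T, L) = 5/2 - 47*T (t(T, L) = -9/2 + (-47*T + 7) = -9/2 + (7 - 47*T) = 5/2 - 47*T)
√(-3509 + t(l, -54)) = √(-3509 + (5/2 - 47*(-69))) = √(-3509 + (5/2 + 3243)) = √(-3509 + 6491/2) = √(-527/2) = I*√1054/2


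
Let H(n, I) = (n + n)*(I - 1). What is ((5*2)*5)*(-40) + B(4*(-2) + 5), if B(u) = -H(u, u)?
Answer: -2024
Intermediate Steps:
H(n, I) = 2*n*(-1 + I) (H(n, I) = (2*n)*(-1 + I) = 2*n*(-1 + I))
B(u) = -2*u*(-1 + u)
((5*2)*5)*(-40) + B(4*(-2) + 5) = ((5*2)*5)*(-40) + 2*(4*(-2) + 5)*(1 - (4*(-2) + 5)) = (10*5)*(-40) + 2*(-8 + 5)*(1 - (-8 + 5)) = 50*(-40) + 2*(-3)*(1 - 1*(-3)) = -2000 + 2*(-3)*(1 + 3) = -2000 + 2*(-3)*4 = -2000 - 24 = -2024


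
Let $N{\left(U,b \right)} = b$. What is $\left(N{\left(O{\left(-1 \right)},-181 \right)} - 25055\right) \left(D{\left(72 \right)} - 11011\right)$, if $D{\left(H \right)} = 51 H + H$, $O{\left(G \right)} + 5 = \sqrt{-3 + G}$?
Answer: $183390012$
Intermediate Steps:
$O{\left(G \right)} = -5 + \sqrt{-3 + G}$
$D{\left(H \right)} = 52 H$
$\left(N{\left(O{\left(-1 \right)},-181 \right)} - 25055\right) \left(D{\left(72 \right)} - 11011\right) = \left(-181 - 25055\right) \left(52 \cdot 72 - 11011\right) = - 25236 \left(3744 - 11011\right) = \left(-25236\right) \left(-7267\right) = 183390012$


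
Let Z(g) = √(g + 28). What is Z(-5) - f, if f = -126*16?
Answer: 2016 + √23 ≈ 2020.8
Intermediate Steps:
f = -2016
Z(g) = √(28 + g)
Z(-5) - f = √(28 - 5) - 1*(-2016) = √23 + 2016 = 2016 + √23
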